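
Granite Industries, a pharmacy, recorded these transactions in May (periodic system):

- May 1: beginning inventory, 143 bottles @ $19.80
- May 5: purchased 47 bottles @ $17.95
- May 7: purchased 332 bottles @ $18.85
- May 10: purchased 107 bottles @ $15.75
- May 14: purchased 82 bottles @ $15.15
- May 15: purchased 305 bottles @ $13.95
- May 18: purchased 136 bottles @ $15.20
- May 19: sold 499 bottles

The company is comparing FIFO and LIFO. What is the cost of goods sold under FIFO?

COGS = $9,499.70

FIFO COGS: 143 @ $19.80 + 47 @ $17.95 + 309 @ $18.85 = $9,499.70
LIFO COGS: 136 @ $15.20 + 305 @ $13.95 + 58 @ $15.15 = $7,200.65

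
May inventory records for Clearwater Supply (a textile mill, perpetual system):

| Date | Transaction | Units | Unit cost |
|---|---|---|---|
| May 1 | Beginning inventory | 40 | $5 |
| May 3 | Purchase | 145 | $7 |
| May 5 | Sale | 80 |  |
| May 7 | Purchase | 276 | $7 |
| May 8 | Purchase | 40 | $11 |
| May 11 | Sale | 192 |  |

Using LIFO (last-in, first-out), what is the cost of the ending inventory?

May 5, 80 sold [LIFO — newest first]: 80 @ $7 = $560
May 11, 192 sold [LIFO — newest first]: 40 @ $11 + 152 @ $7 = $1,504
Total COGS = $560 + $1,504 = $2,064
Ending inventory: 40 @ $5 + 65 @ $7 + 124 @ $7 = $1,523
Check: goods available $3,587 = COGS $2,064 + ending $1,523

Ending inventory = $1,523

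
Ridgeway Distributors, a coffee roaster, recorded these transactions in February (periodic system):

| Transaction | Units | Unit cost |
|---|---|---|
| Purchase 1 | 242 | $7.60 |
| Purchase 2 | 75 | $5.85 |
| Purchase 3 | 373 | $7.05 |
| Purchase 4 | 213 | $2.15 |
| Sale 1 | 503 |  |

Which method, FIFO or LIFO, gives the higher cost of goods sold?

FIFO

FIFO COGS: 242 @ $7.60 + 75 @ $5.85 + 186 @ $7.05 = $3,589.25
LIFO COGS: 213 @ $2.15 + 290 @ $7.05 = $2,502.45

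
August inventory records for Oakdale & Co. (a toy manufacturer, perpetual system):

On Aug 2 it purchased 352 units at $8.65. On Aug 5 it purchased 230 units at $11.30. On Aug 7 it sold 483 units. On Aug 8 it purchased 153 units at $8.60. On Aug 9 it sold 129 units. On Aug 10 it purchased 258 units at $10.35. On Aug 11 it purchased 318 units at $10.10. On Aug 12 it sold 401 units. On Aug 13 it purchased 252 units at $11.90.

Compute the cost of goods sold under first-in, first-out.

Aug 7, 483 sold [FIFO — oldest first]: 352 @ $8.65 + 131 @ $11.30 = $4,525.10
Aug 9, 129 sold [FIFO — oldest first]: 99 @ $11.30 + 30 @ $8.60 = $1,376.70
Aug 12, 401 sold [FIFO — oldest first]: 123 @ $8.60 + 258 @ $10.35 + 20 @ $10.10 = $3,930.10
Total COGS = $4,525.10 + $1,376.70 + $3,930.10 = $9,831.90
Ending inventory: 298 @ $10.10 + 252 @ $11.90 = $6,008.60
Check: goods available $15,840.50 = COGS $9,831.90 + ending $6,008.60

COGS = $9,831.90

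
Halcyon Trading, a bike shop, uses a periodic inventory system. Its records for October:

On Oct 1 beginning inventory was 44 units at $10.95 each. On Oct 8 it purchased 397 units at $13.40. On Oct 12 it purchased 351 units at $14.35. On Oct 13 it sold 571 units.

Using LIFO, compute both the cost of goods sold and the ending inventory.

Oct 13, 571 sold [LIFO — newest first]: 351 @ $14.35 + 220 @ $13.40 = $7,984.85
Ending inventory: 44 @ $10.95 + 177 @ $13.40 = $2,853.60
Check: goods available $10,838.45 = COGS $7,984.85 + ending $2,853.60

COGS = $7,984.85; ending inventory = $2,853.60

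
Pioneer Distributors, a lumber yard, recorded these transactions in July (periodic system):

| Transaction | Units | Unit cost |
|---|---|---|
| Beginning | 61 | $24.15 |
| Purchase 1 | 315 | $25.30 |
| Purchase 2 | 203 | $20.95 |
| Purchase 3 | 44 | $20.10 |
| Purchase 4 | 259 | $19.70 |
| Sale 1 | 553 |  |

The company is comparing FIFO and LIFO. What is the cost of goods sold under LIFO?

COGS = $11,428.65

FIFO COGS: 61 @ $24.15 + 315 @ $25.30 + 177 @ $20.95 = $13,150.80
LIFO COGS: 259 @ $19.70 + 44 @ $20.10 + 203 @ $20.95 + 47 @ $25.30 = $11,428.65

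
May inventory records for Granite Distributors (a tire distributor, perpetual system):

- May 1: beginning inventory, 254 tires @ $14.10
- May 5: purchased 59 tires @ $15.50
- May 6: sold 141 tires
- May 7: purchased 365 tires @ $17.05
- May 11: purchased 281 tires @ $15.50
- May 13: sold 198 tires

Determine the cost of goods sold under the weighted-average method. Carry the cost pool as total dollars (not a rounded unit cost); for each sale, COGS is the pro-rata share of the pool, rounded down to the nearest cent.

After May 1: 254 on hand, pool $3,581.40 (≈ $14.1000 each)
After May 5: 313 on hand, pool $4,495.90 (≈ $14.3639 each)
May 6, sell 141: 141/313 × $4,495.90 → $2,025.30
After May 7: 537 on hand, pool $8,693.85 (≈ $16.1897 each)
After May 11: 818 on hand, pool $13,049.35 (≈ $15.9528 each)
May 13, sell 198: 198/818 × $13,049.35 → $3,158.64
Total COGS = $2,025.30 + $3,158.64 = $5,183.94
Ending inventory (cost pool remaining) = $9,890.71

COGS = $5,183.94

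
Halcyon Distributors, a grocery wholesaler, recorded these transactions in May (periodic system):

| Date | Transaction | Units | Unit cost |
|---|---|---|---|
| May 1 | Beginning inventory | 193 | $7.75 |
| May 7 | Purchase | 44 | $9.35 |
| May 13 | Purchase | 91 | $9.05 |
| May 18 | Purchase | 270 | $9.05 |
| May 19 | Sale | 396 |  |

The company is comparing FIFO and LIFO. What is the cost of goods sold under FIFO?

COGS = $3,346.10

FIFO COGS: 193 @ $7.75 + 44 @ $9.35 + 91 @ $9.05 + 68 @ $9.05 = $3,346.10
LIFO COGS: 270 @ $9.05 + 91 @ $9.05 + 35 @ $9.35 = $3,594.30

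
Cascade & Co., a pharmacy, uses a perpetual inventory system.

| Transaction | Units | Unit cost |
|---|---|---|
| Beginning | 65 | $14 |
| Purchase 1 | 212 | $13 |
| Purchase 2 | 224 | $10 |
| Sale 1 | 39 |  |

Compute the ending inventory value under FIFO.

Ending inventory = $5,360

Sale 1 (39) [FIFO — oldest first]: 39 @ $14 = $546
Ending inventory: 26 @ $14 + 212 @ $13 + 224 @ $10 = $5,360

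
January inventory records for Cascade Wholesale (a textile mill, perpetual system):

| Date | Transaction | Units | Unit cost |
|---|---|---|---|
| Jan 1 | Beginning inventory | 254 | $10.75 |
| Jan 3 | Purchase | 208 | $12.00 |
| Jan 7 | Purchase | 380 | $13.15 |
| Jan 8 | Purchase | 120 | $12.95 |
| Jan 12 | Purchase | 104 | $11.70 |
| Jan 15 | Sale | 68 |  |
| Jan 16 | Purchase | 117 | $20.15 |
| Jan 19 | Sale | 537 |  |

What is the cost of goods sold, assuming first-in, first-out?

Jan 15, 68 sold [FIFO — oldest first]: 68 @ $10.75 = $731.00
Jan 19, 537 sold [FIFO — oldest first]: 186 @ $10.75 + 208 @ $12.00 + 143 @ $13.15 = $6,375.95
Total COGS = $731.00 + $6,375.95 = $7,106.95
Ending inventory: 237 @ $13.15 + 120 @ $12.95 + 104 @ $11.70 + 117 @ $20.15 = $8,244.90
Check: goods available $15,351.85 = COGS $7,106.95 + ending $8,244.90

COGS = $7,106.95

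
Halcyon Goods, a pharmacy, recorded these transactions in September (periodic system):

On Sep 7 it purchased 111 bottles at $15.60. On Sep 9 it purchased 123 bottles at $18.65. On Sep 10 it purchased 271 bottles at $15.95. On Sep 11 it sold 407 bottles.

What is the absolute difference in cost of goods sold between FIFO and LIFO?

FIFO COGS: 111 @ $15.60 + 123 @ $18.65 + 173 @ $15.95 = $6,784.90
LIFO COGS: 271 @ $15.95 + 123 @ $18.65 + 13 @ $15.60 = $6,819.20
Difference = |$6,784.90 − $6,819.20| = $34.30

$34.30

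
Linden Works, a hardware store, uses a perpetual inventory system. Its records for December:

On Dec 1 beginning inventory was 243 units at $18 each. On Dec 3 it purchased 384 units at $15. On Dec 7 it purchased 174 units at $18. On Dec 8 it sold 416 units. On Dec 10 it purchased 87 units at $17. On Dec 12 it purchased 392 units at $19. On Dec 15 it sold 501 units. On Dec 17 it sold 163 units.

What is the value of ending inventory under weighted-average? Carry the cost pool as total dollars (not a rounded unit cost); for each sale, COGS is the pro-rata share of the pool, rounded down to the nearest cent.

Ending inventory = $3,542.44

After Dec 1: 243 on hand, pool $4,374.00 (≈ $18.0000 each)
After Dec 3: 627 on hand, pool $10,134.00 (≈ $16.1627 each)
After Dec 7: 801 on hand, pool $13,266.00 (≈ $16.5618 each)
Dec 8, sell 416: 416/801 × $13,266.00 → $6,889.70
After Dec 10: 472 on hand, pool $7,855.30 (≈ $16.6426 each)
After Dec 12: 864 on hand, pool $15,303.30 (≈ $17.7122 each)
Dec 15, sell 501: 501/864 × $15,303.30 → $8,873.78
Dec 17, sell 163: 163/363 × $6,429.52 → $2,887.08
Total COGS = $6,889.70 + $8,873.78 + $2,887.08 = $18,650.56
Ending inventory (cost pool remaining) = $3,542.44
Check: goods available $22,193.00 = COGS $18,650.56 + ending $3,542.44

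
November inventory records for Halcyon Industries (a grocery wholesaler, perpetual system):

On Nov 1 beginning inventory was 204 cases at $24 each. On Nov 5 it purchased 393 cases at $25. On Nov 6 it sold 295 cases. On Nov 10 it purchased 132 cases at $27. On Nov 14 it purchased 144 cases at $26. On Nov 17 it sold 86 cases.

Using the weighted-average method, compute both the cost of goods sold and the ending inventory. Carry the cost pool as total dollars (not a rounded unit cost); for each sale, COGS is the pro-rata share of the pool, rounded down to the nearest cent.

After Nov 1: 204 on hand, pool $4,896.00 (≈ $24.0000 each)
After Nov 5: 597 on hand, pool $14,721.00 (≈ $24.6583 each)
Nov 6, sell 295: 295/597 × $14,721.00 → $7,274.19
After Nov 10: 434 on hand, pool $11,010.81 (≈ $25.3705 each)
After Nov 14: 578 on hand, pool $14,754.81 (≈ $25.5274 each)
Nov 17, sell 86: 86/578 × $14,754.81 → $2,195.35
Total COGS = $7,274.19 + $2,195.35 = $9,469.54
Ending inventory (cost pool remaining) = $12,559.46

COGS = $9,469.54; ending inventory = $12,559.46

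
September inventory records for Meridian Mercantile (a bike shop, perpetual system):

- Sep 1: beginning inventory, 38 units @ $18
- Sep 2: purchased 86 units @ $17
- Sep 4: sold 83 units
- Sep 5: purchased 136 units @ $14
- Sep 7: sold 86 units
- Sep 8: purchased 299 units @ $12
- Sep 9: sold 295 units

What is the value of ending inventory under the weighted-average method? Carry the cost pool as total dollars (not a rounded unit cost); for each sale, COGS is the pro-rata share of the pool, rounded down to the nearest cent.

After Sep 1: 38 on hand, pool $684.00 (≈ $18.0000 each)
After Sep 2: 124 on hand, pool $2,146.00 (≈ $17.3065 each)
Sep 4, sell 83: 83/124 × $2,146.00 → $1,436.43
After Sep 5: 177 on hand, pool $2,613.57 (≈ $14.7659 each)
Sep 7, sell 86: 86/177 × $2,613.57 → $1,269.87
After Sep 8: 390 on hand, pool $4,931.70 (≈ $12.6454 each)
Sep 9, sell 295: 295/390 × $4,931.70 → $3,730.38
Total COGS = $1,436.43 + $1,269.87 + $3,730.38 = $6,436.68
Ending inventory (cost pool remaining) = $1,201.32
Check: goods available $7,638.00 = COGS $6,436.68 + ending $1,201.32

Ending inventory = $1,201.32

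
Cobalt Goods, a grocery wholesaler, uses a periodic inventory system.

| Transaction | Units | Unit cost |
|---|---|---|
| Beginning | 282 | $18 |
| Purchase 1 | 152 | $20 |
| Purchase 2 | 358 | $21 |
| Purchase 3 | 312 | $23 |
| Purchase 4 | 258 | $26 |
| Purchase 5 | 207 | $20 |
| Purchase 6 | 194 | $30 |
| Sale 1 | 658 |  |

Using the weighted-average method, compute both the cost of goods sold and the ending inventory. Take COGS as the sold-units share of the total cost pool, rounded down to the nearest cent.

COGS = $14,734.27; ending inventory = $24,743.73

Sale 1, sell 658: 658/1763 × $39,478.00 → $14,734.27
Ending inventory (cost pool remaining) = $24,743.73
Check: goods available $39,478.00 = COGS $14,734.27 + ending $24,743.73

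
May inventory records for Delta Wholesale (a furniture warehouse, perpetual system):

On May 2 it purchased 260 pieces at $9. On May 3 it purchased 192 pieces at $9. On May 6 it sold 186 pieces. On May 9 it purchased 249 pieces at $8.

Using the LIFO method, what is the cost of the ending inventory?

May 6, 186 sold [LIFO — newest first]: 186 @ $9 = $1,674
Ending inventory: 260 @ $9 + 6 @ $9 + 249 @ $8 = $4,386
Check: goods available $6,060 = COGS $1,674 + ending $4,386

Ending inventory = $4,386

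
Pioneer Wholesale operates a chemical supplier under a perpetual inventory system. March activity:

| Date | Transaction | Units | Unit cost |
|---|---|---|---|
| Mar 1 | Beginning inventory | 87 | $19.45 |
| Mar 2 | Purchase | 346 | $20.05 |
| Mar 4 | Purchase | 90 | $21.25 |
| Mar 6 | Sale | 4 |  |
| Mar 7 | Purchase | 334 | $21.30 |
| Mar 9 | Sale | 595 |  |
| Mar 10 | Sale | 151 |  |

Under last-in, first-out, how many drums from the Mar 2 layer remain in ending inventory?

Mar 6, 4 sold [LIFO — newest first]: 4 @ $21.25 = $85.00
Mar 9, 595 sold [LIFO — newest first]: 334 @ $21.30 + 86 @ $21.25 + 175 @ $20.05 = $12,450.45
Mar 10, 151 sold [LIFO — newest first]: 151 @ $20.05 = $3,027.55
Total COGS = $85.00 + $12,450.45 + $3,027.55 = $15,563.00
Ending inventory: 87 @ $19.45 + 20 @ $20.05 = $2,093.15

20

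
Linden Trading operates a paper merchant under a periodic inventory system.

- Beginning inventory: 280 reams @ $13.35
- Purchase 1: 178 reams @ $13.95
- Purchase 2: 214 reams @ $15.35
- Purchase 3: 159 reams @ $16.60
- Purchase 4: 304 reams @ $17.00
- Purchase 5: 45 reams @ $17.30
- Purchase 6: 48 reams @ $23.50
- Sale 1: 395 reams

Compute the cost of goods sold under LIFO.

Sale 1 (395) [LIFO — newest first]: 48 @ $23.50 + 45 @ $17.30 + 302 @ $17.00 = $7,040.50
Ending inventory: 280 @ $13.35 + 178 @ $13.95 + 214 @ $15.35 + 159 @ $16.60 + 2 @ $17.00 = $12,179.40

COGS = $7,040.50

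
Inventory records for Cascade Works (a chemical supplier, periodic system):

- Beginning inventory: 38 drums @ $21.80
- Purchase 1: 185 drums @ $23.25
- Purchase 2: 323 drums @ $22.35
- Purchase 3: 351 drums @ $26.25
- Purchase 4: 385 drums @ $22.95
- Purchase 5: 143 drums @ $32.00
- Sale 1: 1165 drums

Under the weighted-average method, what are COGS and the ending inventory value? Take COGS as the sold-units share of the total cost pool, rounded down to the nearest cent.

COGS = $28,592.94; ending inventory = $6,381.26

Sale 1, sell 1165: 1165/1425 × $34,974.20 → $28,592.94
Ending inventory (cost pool remaining) = $6,381.26
Check: goods available $34,974.20 = COGS $28,592.94 + ending $6,381.26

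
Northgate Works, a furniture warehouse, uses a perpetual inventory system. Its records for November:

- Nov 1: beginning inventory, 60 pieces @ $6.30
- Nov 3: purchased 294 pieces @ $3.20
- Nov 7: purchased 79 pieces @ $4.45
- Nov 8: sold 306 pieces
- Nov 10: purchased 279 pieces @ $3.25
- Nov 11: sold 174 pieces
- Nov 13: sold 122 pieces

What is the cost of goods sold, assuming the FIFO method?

Nov 8, 306 sold [FIFO — oldest first]: 60 @ $6.30 + 246 @ $3.20 = $1,165.20
Nov 11, 174 sold [FIFO — oldest first]: 48 @ $3.20 + 79 @ $4.45 + 47 @ $3.25 = $657.90
Nov 13, 122 sold [FIFO — oldest first]: 122 @ $3.25 = $396.50
Total COGS = $1,165.20 + $657.90 + $396.50 = $2,219.60
Ending inventory: 110 @ $3.25 = $357.50

COGS = $2,219.60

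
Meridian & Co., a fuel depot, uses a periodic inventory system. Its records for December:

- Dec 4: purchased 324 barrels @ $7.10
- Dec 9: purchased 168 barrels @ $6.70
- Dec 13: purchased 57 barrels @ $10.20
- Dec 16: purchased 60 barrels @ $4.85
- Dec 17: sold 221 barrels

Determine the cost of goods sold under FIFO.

Dec 17, 221 sold [FIFO — oldest first]: 221 @ $7.10 = $1,569.10
Ending inventory: 103 @ $7.10 + 168 @ $6.70 + 57 @ $10.20 + 60 @ $4.85 = $2,729.30

COGS = $1,569.10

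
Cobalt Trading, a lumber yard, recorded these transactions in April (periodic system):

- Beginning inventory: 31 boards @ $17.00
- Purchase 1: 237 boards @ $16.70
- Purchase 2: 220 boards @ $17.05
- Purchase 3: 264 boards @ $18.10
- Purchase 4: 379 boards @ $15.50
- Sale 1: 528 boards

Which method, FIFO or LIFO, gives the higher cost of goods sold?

FIFO COGS: 31 @ $17.00 + 237 @ $16.70 + 220 @ $17.05 + 40 @ $18.10 = $8,959.90
LIFO COGS: 379 @ $15.50 + 149 @ $18.10 = $8,571.40

FIFO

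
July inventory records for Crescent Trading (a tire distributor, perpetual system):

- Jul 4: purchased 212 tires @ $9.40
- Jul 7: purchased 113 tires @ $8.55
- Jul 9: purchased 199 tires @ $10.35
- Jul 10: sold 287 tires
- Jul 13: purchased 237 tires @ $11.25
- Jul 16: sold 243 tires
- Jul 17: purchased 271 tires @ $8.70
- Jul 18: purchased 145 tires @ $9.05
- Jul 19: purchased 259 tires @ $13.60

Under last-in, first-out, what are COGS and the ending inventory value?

COGS = $5,529.60; ending inventory = $9,347.60

Jul 10, 287 sold [LIFO — newest first]: 199 @ $10.35 + 88 @ $8.55 = $2,812.05
Jul 16, 243 sold [LIFO — newest first]: 237 @ $11.25 + 6 @ $8.55 = $2,717.55
Total COGS = $2,812.05 + $2,717.55 = $5,529.60
Ending inventory: 212 @ $9.40 + 19 @ $8.55 + 271 @ $8.70 + 145 @ $9.05 + 259 @ $13.60 = $9,347.60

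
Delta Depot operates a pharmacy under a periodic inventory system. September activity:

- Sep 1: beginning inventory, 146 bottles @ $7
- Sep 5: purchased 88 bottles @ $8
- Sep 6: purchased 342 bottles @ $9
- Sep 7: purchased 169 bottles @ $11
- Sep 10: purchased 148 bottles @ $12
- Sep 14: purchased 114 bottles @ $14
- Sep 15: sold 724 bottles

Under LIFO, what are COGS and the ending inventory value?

COGS = $7,868; ending inventory = $2,167

Sep 15, 724 sold [LIFO — newest first]: 114 @ $14 + 148 @ $12 + 169 @ $11 + 293 @ $9 = $7,868
Ending inventory: 146 @ $7 + 88 @ $8 + 49 @ $9 = $2,167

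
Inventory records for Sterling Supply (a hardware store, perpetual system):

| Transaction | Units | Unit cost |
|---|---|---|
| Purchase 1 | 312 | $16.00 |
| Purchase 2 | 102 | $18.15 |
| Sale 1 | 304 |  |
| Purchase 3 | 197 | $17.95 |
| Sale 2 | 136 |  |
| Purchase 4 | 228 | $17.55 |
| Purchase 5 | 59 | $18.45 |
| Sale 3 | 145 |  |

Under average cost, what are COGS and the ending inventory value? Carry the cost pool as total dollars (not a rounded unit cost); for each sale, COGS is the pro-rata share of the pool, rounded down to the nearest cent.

After Purchase 1: 312 on hand, pool $4,992.00 (≈ $16.0000 each)
After Purchase 2: 414 on hand, pool $6,843.30 (≈ $16.5297 each)
Sale 1, sell 304: 304/414 × $6,843.30 → $5,025.03
After Purchase 3: 307 on hand, pool $5,354.42 (≈ $17.4411 each)
Sale 2, sell 136: 136/307 × $5,354.42 → $2,371.99
After Purchase 4: 399 on hand, pool $6,983.83 (≈ $17.5033 each)
After Purchase 5: 458 on hand, pool $8,072.38 (≈ $17.6253 each)
Sale 3, sell 145: 145/458 × $8,072.38 → $2,555.66
Total COGS = $5,025.03 + $2,371.99 + $2,555.66 = $9,952.68
Ending inventory (cost pool remaining) = $5,516.72

COGS = $9,952.68; ending inventory = $5,516.72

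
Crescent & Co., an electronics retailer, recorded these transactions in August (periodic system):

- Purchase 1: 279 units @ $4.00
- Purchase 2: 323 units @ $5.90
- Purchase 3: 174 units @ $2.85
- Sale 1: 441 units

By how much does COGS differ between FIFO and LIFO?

FIFO COGS: 279 @ $4.00 + 162 @ $5.90 = $2,071.80
LIFO COGS: 174 @ $2.85 + 267 @ $5.90 = $2,071.20
Difference = |$2,071.80 − $2,071.20| = $0.60

$0.60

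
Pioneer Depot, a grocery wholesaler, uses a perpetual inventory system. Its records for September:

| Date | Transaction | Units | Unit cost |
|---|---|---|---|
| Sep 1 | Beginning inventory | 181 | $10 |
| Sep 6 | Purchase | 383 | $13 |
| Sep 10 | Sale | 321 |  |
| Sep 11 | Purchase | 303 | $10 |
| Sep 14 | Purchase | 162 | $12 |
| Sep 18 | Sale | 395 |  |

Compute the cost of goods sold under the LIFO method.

Sep 10, 321 sold [LIFO — newest first]: 321 @ $13 = $4,173
Sep 18, 395 sold [LIFO — newest first]: 162 @ $12 + 233 @ $10 = $4,274
Total COGS = $4,173 + $4,274 = $8,447
Ending inventory: 181 @ $10 + 62 @ $13 + 70 @ $10 = $3,316

COGS = $8,447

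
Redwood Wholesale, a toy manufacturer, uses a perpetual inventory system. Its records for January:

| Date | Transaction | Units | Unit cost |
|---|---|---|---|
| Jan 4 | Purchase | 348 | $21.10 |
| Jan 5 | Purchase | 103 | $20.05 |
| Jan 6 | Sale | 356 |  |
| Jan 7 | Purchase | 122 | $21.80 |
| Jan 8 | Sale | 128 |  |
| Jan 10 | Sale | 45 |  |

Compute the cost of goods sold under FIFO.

COGS = $11,108.35

Jan 6, 356 sold [FIFO — oldest first]: 348 @ $21.10 + 8 @ $20.05 = $7,503.20
Jan 8, 128 sold [FIFO — oldest first]: 95 @ $20.05 + 33 @ $21.80 = $2,624.15
Jan 10, 45 sold [FIFO — oldest first]: 45 @ $21.80 = $981.00
Total COGS = $7,503.20 + $2,624.15 + $981.00 = $11,108.35
Ending inventory: 44 @ $21.80 = $959.20
Check: goods available $12,067.55 = COGS $11,108.35 + ending $959.20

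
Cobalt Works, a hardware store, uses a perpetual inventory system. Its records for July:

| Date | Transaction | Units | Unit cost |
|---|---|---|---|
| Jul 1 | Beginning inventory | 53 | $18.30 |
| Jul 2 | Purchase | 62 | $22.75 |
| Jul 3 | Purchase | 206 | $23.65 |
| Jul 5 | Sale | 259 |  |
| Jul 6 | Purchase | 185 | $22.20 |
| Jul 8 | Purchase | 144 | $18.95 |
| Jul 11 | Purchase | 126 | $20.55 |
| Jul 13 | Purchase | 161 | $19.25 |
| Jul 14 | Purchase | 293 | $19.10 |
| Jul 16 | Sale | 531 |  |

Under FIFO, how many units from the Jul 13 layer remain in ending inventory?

Jul 5, 259 sold [FIFO — oldest first]: 53 @ $18.30 + 62 @ $22.75 + 144 @ $23.65 = $5,786.00
Jul 16, 531 sold [FIFO — oldest first]: 62 @ $23.65 + 185 @ $22.20 + 144 @ $18.95 + 126 @ $20.55 + 14 @ $19.25 = $11,160.90
Total COGS = $5,786.00 + $11,160.90 = $16,946.90
Ending inventory: 147 @ $19.25 + 293 @ $19.10 = $8,426.05
Check: goods available $25,372.95 = COGS $16,946.90 + ending $8,426.05

147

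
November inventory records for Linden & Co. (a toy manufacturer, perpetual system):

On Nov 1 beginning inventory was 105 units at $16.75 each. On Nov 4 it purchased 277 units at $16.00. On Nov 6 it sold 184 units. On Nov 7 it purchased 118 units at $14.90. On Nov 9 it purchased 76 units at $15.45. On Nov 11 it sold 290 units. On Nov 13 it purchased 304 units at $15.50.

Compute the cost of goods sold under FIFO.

COGS = $7,561.55

Nov 6, 184 sold [FIFO — oldest first]: 105 @ $16.75 + 79 @ $16.00 = $3,022.75
Nov 11, 290 sold [FIFO — oldest first]: 198 @ $16.00 + 92 @ $14.90 = $4,538.80
Total COGS = $3,022.75 + $4,538.80 = $7,561.55
Ending inventory: 26 @ $14.90 + 76 @ $15.45 + 304 @ $15.50 = $6,273.60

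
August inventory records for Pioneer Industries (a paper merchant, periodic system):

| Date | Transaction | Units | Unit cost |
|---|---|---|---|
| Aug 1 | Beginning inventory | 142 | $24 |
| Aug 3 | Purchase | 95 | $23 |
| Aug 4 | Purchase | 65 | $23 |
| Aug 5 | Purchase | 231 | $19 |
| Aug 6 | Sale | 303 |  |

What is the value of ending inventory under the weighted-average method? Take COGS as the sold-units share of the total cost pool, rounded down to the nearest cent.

Ending inventory = $4,952.56

Aug 6, sell 303: 303/533 × $11,477.00 → $6,524.44
Ending inventory (cost pool remaining) = $4,952.56
Check: goods available $11,477.00 = COGS $6,524.44 + ending $4,952.56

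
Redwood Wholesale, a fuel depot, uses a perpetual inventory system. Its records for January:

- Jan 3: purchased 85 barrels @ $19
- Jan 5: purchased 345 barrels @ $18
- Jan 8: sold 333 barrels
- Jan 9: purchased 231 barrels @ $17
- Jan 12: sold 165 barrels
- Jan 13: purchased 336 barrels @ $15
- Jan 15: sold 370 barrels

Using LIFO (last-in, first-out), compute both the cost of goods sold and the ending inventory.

COGS = $14,417; ending inventory = $2,375

Jan 8, 333 sold [LIFO — newest first]: 333 @ $18 = $5,994
Jan 12, 165 sold [LIFO — newest first]: 165 @ $17 = $2,805
Jan 15, 370 sold [LIFO — newest first]: 336 @ $15 + 34 @ $17 = $5,618
Total COGS = $5,994 + $2,805 + $5,618 = $14,417
Ending inventory: 85 @ $19 + 12 @ $18 + 32 @ $17 = $2,375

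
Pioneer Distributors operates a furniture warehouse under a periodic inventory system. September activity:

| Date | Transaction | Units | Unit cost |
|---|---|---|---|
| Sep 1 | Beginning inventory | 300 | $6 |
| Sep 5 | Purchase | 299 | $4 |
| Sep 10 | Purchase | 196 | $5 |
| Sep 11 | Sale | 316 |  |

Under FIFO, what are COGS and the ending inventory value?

Sep 11, 316 sold [FIFO — oldest first]: 300 @ $6 + 16 @ $4 = $1,864
Ending inventory: 283 @ $4 + 196 @ $5 = $2,112
Check: goods available $3,976 = COGS $1,864 + ending $2,112

COGS = $1,864; ending inventory = $2,112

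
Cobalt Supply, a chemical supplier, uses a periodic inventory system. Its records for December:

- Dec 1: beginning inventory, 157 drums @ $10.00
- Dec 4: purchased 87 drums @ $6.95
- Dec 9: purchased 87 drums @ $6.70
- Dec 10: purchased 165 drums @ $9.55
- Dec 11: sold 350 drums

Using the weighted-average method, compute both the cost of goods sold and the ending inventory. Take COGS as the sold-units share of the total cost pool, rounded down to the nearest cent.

COGS = $3,057.77; ending inventory = $1,275.53

Dec 11, sell 350: 350/496 × $4,333.30 → $3,057.77
Ending inventory (cost pool remaining) = $1,275.53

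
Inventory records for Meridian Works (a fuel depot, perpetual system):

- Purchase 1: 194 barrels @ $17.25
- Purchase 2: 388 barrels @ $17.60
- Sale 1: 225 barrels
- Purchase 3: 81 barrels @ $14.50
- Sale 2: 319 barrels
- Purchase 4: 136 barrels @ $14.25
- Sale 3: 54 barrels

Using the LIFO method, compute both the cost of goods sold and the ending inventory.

COGS = $10,066.55; ending inventory = $3,221.25

Sale 1 (225) [LIFO — newest first]: 225 @ $17.60 = $3,960.00
Sale 2 (319) [LIFO — newest first]: 81 @ $14.50 + 163 @ $17.60 + 75 @ $17.25 = $5,337.05
Sale 3 (54) [LIFO — newest first]: 54 @ $14.25 = $769.50
Total COGS = $3,960.00 + $5,337.05 + $769.50 = $10,066.55
Ending inventory: 119 @ $17.25 + 82 @ $14.25 = $3,221.25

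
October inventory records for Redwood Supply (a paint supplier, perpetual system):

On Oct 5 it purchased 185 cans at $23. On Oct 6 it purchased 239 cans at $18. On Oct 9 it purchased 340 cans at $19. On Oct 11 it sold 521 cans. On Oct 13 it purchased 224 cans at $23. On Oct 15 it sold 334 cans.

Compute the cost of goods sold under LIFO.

Oct 11, 521 sold [LIFO — newest first]: 340 @ $19 + 181 @ $18 = $9,718
Oct 15, 334 sold [LIFO — newest first]: 224 @ $23 + 58 @ $18 + 52 @ $23 = $7,392
Total COGS = $9,718 + $7,392 = $17,110
Ending inventory: 133 @ $23 = $3,059

COGS = $17,110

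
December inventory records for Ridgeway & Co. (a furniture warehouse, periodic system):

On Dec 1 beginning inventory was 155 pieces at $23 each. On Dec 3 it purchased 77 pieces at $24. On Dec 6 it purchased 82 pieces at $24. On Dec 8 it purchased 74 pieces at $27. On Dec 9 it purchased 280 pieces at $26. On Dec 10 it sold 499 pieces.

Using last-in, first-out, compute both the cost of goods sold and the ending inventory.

Dec 10, 499 sold [LIFO — newest first]: 280 @ $26 + 74 @ $27 + 82 @ $24 + 63 @ $24 = $12,758
Ending inventory: 155 @ $23 + 14 @ $24 = $3,901

COGS = $12,758; ending inventory = $3,901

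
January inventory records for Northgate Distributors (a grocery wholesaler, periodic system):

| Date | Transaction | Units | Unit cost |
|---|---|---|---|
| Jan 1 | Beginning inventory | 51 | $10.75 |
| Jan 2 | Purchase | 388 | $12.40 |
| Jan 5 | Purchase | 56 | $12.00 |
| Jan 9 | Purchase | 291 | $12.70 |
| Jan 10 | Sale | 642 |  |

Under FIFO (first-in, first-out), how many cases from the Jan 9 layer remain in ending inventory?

144

Jan 10, 642 sold [FIFO — oldest first]: 51 @ $10.75 + 388 @ $12.40 + 56 @ $12.00 + 147 @ $12.70 = $7,898.35
Ending inventory: 144 @ $12.70 = $1,828.80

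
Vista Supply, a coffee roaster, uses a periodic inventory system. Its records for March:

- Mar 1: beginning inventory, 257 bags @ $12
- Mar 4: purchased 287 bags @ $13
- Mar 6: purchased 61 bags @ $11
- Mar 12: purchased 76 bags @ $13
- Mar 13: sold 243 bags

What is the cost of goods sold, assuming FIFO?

COGS = $2,916

Mar 13, 243 sold [FIFO — oldest first]: 243 @ $12 = $2,916
Ending inventory: 14 @ $12 + 287 @ $13 + 61 @ $11 + 76 @ $13 = $5,558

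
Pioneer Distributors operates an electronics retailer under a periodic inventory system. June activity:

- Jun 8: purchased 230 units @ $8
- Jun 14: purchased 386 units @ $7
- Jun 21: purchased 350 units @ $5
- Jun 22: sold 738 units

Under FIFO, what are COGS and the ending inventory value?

Jun 22, 738 sold [FIFO — oldest first]: 230 @ $8 + 386 @ $7 + 122 @ $5 = $5,152
Ending inventory: 228 @ $5 = $1,140
Check: goods available $6,292 = COGS $5,152 + ending $1,140

COGS = $5,152; ending inventory = $1,140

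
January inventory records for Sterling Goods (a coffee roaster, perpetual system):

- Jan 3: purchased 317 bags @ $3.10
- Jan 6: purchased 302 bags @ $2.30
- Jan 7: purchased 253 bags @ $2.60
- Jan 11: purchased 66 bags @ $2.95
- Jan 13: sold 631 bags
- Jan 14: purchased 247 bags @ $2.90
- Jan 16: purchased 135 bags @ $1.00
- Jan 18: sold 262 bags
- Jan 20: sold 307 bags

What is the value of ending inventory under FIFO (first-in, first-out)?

Ending inventory = $120.00

Jan 13, 631 sold [FIFO — oldest first]: 317 @ $3.10 + 302 @ $2.30 + 12 @ $2.60 = $1,708.50
Jan 18, 262 sold [FIFO — oldest first]: 241 @ $2.60 + 21 @ $2.95 = $688.55
Jan 20, 307 sold [FIFO — oldest first]: 45 @ $2.95 + 247 @ $2.90 + 15 @ $1.00 = $864.05
Total COGS = $1,708.50 + $688.55 + $864.05 = $3,261.10
Ending inventory: 120 @ $1.00 = $120.00
Check: goods available $3,381.10 = COGS $3,261.10 + ending $120.00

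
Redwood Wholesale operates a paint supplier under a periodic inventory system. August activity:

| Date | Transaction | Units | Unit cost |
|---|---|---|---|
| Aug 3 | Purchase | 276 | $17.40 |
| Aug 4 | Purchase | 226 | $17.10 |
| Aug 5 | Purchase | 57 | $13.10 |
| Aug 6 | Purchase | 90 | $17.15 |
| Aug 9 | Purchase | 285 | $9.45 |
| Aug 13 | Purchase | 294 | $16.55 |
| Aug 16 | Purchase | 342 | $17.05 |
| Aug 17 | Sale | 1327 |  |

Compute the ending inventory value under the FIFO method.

Aug 17, 1327 sold [FIFO — oldest first]: 276 @ $17.40 + 226 @ $17.10 + 57 @ $13.10 + 90 @ $17.15 + 285 @ $9.45 + 294 @ $16.55 + 99 @ $17.05 = $20,204.10
Ending inventory: 243 @ $17.05 = $4,143.15

Ending inventory = $4,143.15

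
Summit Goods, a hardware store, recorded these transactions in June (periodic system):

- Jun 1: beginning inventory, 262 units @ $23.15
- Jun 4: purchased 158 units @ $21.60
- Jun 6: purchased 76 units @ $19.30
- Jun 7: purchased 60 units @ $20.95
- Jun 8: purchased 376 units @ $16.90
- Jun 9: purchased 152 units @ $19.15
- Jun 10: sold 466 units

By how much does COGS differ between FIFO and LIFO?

FIFO COGS: 262 @ $23.15 + 158 @ $21.60 + 46 @ $19.30 = $10,365.90
LIFO COGS: 152 @ $19.15 + 314 @ $16.90 = $8,217.40
Difference = |$10,365.90 − $8,217.40| = $2,148.50

$2,148.50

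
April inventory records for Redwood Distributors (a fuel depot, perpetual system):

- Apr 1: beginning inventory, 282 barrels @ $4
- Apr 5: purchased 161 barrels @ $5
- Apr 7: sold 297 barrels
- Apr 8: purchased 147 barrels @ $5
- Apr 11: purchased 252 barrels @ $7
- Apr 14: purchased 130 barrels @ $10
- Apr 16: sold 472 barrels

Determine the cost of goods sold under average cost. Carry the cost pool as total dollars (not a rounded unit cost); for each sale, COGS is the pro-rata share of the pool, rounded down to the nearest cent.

COGS = $4,397.89

After Apr 1: 282 on hand, pool $1,128.00 (≈ $4.0000 each)
After Apr 5: 443 on hand, pool $1,933.00 (≈ $4.3634 each)
Apr 7, sell 297: 297/443 × $1,933.00 → $1,295.93
After Apr 8: 293 on hand, pool $1,372.07 (≈ $4.6828 each)
After Apr 11: 545 on hand, pool $3,136.07 (≈ $5.7543 each)
After Apr 14: 675 on hand, pool $4,436.07 (≈ $6.5720 each)
Apr 16, sell 472: 472/675 × $4,436.07 → $3,101.96
Total COGS = $1,295.93 + $3,101.96 = $4,397.89
Ending inventory (cost pool remaining) = $1,334.11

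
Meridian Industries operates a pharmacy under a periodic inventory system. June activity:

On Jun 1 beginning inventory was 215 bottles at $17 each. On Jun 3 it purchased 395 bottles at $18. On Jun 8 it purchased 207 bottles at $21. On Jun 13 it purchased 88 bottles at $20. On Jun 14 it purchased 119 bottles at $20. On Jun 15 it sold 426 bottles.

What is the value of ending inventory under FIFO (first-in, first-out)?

Jun 15, 426 sold [FIFO — oldest first]: 215 @ $17 + 211 @ $18 = $7,453
Ending inventory: 184 @ $18 + 207 @ $21 + 88 @ $20 + 119 @ $20 = $11,799

Ending inventory = $11,799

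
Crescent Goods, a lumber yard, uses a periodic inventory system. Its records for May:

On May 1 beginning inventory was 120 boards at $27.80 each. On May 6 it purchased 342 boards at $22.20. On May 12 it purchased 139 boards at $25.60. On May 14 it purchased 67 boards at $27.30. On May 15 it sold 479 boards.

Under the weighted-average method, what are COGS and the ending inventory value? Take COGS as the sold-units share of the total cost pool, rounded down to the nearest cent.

May 15, sell 479: 479/668 × $16,315.90 → $11,699.57
Ending inventory (cost pool remaining) = $4,616.33
Check: goods available $16,315.90 = COGS $11,699.57 + ending $4,616.33

COGS = $11,699.57; ending inventory = $4,616.33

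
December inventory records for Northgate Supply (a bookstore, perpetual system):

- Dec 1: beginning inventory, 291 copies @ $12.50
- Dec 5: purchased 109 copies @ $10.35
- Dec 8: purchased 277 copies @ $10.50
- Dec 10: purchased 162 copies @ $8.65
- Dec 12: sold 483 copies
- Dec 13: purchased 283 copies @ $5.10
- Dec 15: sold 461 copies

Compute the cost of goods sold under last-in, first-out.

Dec 12, 483 sold [LIFO — newest first]: 162 @ $8.65 + 277 @ $10.50 + 44 @ $10.35 = $4,765.20
Dec 15, 461 sold [LIFO — newest first]: 283 @ $5.10 + 65 @ $10.35 + 113 @ $12.50 = $3,528.55
Total COGS = $4,765.20 + $3,528.55 = $8,293.75
Ending inventory: 178 @ $12.50 = $2,225.00

COGS = $8,293.75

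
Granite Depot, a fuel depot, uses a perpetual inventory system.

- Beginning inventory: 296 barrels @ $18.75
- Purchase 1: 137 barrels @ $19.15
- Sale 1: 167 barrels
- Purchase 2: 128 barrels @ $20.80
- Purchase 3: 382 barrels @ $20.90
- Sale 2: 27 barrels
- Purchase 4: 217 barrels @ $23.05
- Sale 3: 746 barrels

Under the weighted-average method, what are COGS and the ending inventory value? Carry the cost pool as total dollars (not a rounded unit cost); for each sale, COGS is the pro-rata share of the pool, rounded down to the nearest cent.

COGS = $19,238.47; ending inventory = $4,583.13

After Beginning: 296 on hand, pool $5,550.00 (≈ $18.7500 each)
After Purchase 1: 433 on hand, pool $8,173.55 (≈ $18.8766 each)
Sale 1, sell 167: 167/433 × $8,173.55 → $3,152.38
After Purchase 2: 394 on hand, pool $7,683.57 (≈ $19.5014 each)
After Purchase 3: 776 on hand, pool $15,667.37 (≈ $20.1899 each)
Sale 2, sell 27: 27/776 × $15,667.37 → $545.12
After Purchase 4: 966 on hand, pool $20,124.10 (≈ $20.8324 each)
Sale 3, sell 746: 746/966 × $20,124.10 → $15,540.97
Total COGS = $3,152.38 + $545.12 + $15,540.97 = $19,238.47
Ending inventory (cost pool remaining) = $4,583.13
Check: goods available $23,821.60 = COGS $19,238.47 + ending $4,583.13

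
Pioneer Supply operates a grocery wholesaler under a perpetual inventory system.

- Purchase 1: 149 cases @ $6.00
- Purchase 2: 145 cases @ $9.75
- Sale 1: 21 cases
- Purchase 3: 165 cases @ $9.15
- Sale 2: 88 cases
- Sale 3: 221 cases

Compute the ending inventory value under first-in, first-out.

Sale 1 (21) [FIFO — oldest first]: 21 @ $6.00 = $126.00
Sale 2 (88) [FIFO — oldest first]: 88 @ $6.00 = $528.00
Sale 3 (221) [FIFO — oldest first]: 40 @ $6.00 + 145 @ $9.75 + 36 @ $9.15 = $1,983.15
Total COGS = $126.00 + $528.00 + $1,983.15 = $2,637.15
Ending inventory: 129 @ $9.15 = $1,180.35
Check: goods available $3,817.50 = COGS $2,637.15 + ending $1,180.35

Ending inventory = $1,180.35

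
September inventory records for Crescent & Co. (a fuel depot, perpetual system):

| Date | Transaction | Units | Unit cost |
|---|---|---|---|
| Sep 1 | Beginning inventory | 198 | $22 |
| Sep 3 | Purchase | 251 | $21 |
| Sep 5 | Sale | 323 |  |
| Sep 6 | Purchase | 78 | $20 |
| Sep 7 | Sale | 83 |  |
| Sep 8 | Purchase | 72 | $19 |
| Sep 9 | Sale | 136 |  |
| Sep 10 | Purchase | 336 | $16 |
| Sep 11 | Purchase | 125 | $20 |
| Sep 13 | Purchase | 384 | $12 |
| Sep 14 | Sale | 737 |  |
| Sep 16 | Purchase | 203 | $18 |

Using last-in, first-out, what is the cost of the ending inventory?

Ending inventory = $6,636

Sep 5, 323 sold [LIFO — newest first]: 251 @ $21 + 72 @ $22 = $6,855
Sep 7, 83 sold [LIFO — newest first]: 78 @ $20 + 5 @ $22 = $1,670
Sep 9, 136 sold [LIFO — newest first]: 72 @ $19 + 64 @ $22 = $2,776
Sep 14, 737 sold [LIFO — newest first]: 384 @ $12 + 125 @ $20 + 228 @ $16 = $10,756
Total COGS = $6,855 + $1,670 + $2,776 + $10,756 = $22,057
Ending inventory: 57 @ $22 + 108 @ $16 + 203 @ $18 = $6,636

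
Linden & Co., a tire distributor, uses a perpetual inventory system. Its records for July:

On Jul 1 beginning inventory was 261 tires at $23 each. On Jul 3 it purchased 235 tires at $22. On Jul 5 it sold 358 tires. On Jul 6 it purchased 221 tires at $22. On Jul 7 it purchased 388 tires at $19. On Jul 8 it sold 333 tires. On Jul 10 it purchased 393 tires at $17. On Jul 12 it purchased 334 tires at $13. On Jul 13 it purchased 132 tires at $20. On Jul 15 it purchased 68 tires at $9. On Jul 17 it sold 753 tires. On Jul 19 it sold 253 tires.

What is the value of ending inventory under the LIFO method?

Ending inventory = $7,508

Jul 5, 358 sold [LIFO — newest first]: 235 @ $22 + 123 @ $23 = $7,999
Jul 8, 333 sold [LIFO — newest first]: 333 @ $19 = $6,327
Jul 17, 753 sold [LIFO — newest first]: 68 @ $9 + 132 @ $20 + 334 @ $13 + 219 @ $17 = $11,317
Jul 19, 253 sold [LIFO — newest first]: 174 @ $17 + 55 @ $19 + 24 @ $22 = $4,531
Total COGS = $7,999 + $6,327 + $11,317 + $4,531 = $30,174
Ending inventory: 138 @ $23 + 197 @ $22 = $7,508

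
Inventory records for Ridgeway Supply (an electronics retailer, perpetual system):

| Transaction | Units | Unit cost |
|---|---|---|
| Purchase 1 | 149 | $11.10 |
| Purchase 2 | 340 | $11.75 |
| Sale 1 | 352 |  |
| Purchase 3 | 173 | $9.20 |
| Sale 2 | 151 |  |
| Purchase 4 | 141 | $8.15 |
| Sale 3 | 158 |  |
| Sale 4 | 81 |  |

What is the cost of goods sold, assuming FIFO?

COGS = $7,892.50

Sale 1 (352) [FIFO — oldest first]: 149 @ $11.10 + 203 @ $11.75 = $4,039.15
Sale 2 (151) [FIFO — oldest first]: 137 @ $11.75 + 14 @ $9.20 = $1,738.55
Sale 3 (158) [FIFO — oldest first]: 158 @ $9.20 = $1,453.60
Sale 4 (81) [FIFO — oldest first]: 1 @ $9.20 + 80 @ $8.15 = $661.20
Total COGS = $4,039.15 + $1,738.55 + $1,453.60 + $661.20 = $7,892.50
Ending inventory: 61 @ $8.15 = $497.15
Check: goods available $8,389.65 = COGS $7,892.50 + ending $497.15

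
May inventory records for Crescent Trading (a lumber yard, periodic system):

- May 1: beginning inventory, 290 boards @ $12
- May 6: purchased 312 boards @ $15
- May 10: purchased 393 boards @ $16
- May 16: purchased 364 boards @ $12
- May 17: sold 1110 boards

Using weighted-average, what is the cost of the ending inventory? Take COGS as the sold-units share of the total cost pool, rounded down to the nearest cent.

May 17, sell 1110: 1110/1359 × $18,816.00 → $15,368.47
Ending inventory (cost pool remaining) = $3,447.53
Check: goods available $18,816.00 = COGS $15,368.47 + ending $3,447.53

Ending inventory = $3,447.53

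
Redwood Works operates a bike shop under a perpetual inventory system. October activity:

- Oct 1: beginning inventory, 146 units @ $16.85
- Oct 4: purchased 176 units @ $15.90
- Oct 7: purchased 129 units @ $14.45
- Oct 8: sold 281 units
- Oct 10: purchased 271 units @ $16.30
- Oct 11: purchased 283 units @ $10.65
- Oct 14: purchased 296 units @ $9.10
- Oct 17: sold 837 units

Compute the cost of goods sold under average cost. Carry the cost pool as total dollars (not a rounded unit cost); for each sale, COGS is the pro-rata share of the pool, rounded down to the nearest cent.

After Oct 1: 146 on hand, pool $2,460.10 (≈ $16.8500 each)
After Oct 4: 322 on hand, pool $5,258.50 (≈ $16.3307 each)
After Oct 7: 451 on hand, pool $7,122.55 (≈ $15.7928 each)
Oct 8, sell 281: 281/451 × $7,122.55 → $4,437.77
After Oct 10: 441 on hand, pool $7,102.08 (≈ $16.1045 each)
After Oct 11: 724 on hand, pool $10,116.03 (≈ $13.9724 each)
After Oct 14: 1020 on hand, pool $12,809.63 (≈ $12.5585 each)
Oct 17, sell 837: 837/1020 × $12,809.63 → $10,511.43
Total COGS = $4,437.77 + $10,511.43 = $14,949.20
Ending inventory (cost pool remaining) = $2,298.20

COGS = $14,949.20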